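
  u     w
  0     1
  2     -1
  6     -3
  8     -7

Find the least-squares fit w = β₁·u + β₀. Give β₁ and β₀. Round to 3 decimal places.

The normal system XᵀX·[β₁, β₀]ᵀ = Xᵀw is [[104, 16]; [16, 4]]·[β₁, β₀]ᵀ = [-76, -10]ᵀ.
Determinant 104·4 − 16² = 160.
β₁ = ((-76)·4 − 16·(-10))/160 = -9/10; β₀ = (104·(-10) − 16·(-76))/160 = 11/10.

β₁ = -0.900, β₀ = 1.100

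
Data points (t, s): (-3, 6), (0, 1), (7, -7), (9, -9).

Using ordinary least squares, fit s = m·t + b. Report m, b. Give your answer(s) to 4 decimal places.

Compute the Gram sums: Σt·t = 139, Σt = 13, Σ1 = 4.
For Xᵀs: Σt·s = -148, Σs = -9.
Eliminating b: 4·(row 1) − 13·(row 2) gives 387·m = 4·(-148) − 13·(-9) = -475, so m = -475/387.
Then b = ((-9) − 13·(-475/387))/4 = 673/387.

m = -1.2274, b = 1.7390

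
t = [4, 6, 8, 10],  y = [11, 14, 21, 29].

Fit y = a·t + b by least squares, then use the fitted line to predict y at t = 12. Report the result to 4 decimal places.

ŷ = 34.0000

With design matrix A, AᵀA = [[216, 28]; [28, 4]] and Aᵀy = [586, 75]ᵀ.
Eliminating b: 4·(row 1) − 28·(row 2) gives 80·a = 4·586 − 28·75 = 244, so a = 61/20.
Then b = (75 − 28·(61/20))/4 = -13/5.
At t = 12: ŷ = (61/20)·(12) + (-13/5)·(1) = 34.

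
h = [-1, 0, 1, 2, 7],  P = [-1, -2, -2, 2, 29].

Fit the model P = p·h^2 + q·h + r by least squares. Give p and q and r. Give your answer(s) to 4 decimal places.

p = 0.5980, q = 0.2193, r = -1.7725

The normal equations are: 2419·p + 351·q + 55·r = 1426;  351·p + 55·q + 9·r = 206;  55·p + 9·q + 5·r = 26.
(Σh^2·h^2 = 2419, Σh^2·h = 351, Σh^2 = 55, Σh·h = 55, Σh = 9, Σ1 = 5, Σh^2·P = 1426, Σh·P = 206, ΣP = 26.)
Solving the 3×3 system (Gaussian elimination) gives p = 5142/8599, q = 1886/8599, r = -15242/8599.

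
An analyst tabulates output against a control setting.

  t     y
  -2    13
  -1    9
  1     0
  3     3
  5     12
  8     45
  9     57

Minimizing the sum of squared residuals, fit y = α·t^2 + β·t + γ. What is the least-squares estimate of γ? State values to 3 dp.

Sums needed: Σt^2·t^2 = 11381, Σt^2·t = 1385, Σt^2 = 185, Σt·t = 185, Σt = 23, Σ1 = 7.
For Aᵀy: Σt^2·y = 7885, Σt·y = 907, Σy = 139.
AᵀA·[α, β, γ]ᵀ = Aᵀy becomes [[11381, 1385, 185]; [1385, 185, 23]; [185, 23, 7]]·[α, β, γ]ᵀ = [7885, 907, 139]ᵀ.
Solving the 3×3 system (Gaussian elimination) gives α = 64700/62083, β = -204024/62083, γ = 193227/62083.

γ = 3.112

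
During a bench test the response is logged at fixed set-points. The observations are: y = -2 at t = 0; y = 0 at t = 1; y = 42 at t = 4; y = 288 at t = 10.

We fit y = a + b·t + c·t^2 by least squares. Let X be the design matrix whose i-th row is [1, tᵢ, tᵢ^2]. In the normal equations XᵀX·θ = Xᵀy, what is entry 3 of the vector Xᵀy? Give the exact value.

Entry 3 ↔ basis t^2, so (Xᵀy)_{3} = Σᵢ (t^2)·yᵢ = (0)·(-2) + (1)·(0) + (16)·(42) + (100)·(288) = 29472.

29472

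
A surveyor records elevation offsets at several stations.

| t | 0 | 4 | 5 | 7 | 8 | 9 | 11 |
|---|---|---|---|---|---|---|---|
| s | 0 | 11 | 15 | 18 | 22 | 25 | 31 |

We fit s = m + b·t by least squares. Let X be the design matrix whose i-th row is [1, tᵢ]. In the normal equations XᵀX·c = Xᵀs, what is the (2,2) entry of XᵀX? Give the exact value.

356

Row 2 ↔ basis t, column 2 ↔ basis t, so (XᵀX)_{2,2} = Σᵢ (t)·(t) = (0)·(0) + (4)·(4) + (5)·(5) + (7)·(7) + (8)·(8) + (9)·(9) + (11)·(11) = 356.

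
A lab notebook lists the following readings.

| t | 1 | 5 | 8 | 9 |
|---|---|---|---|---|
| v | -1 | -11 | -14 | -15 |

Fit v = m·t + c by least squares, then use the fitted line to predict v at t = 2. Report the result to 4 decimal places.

Sums needed: Σt·t = 171, Σt = 23, Σ1 = 4.
Right-hand side: Σt·v = -303, Σv = -41.
XᵀX·[m, c]ᵀ = Xᵀv becomes [[171, 23]; [23, 4]]·[m, c]ᵀ = [-303, -41]ᵀ.
det = 171·4 − 23² = 155.
m = ((-303)·4 − 23·(-41))/155 = -269/155; c = (171·(-41) − 23·(-303))/155 = -42/155.
At t = 2: v̂ = (-269/155)·(2) + (-42/155)·(1) = -116/31.

v̂ = -3.7419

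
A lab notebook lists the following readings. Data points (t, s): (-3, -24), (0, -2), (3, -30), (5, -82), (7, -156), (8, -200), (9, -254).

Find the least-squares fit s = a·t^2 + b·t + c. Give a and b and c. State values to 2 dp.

a = -2.99, b = -1.15, c = -0.93

XᵀX·[a, b, c]ᵀ = Xᵀs reads: 13845·a + 1709·b + 237·c = -43554;  1709·a + 237·b + 29·c = -5406;  237·a + 29·b + 7·c = -748.
Inverting the 3×3 Gram matrix, [a, b, c]ᵀ = [-395981/132538, -152745/132538, -8789/9467]ᵀ.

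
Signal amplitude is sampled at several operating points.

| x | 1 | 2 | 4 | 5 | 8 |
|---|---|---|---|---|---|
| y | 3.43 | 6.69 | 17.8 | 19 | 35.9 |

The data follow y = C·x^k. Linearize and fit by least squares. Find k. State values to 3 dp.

With ln yᵢ as the transformed response and ln xᵢ as the regressor:
Σln x = 5.7683, Σ(ln x)² = 9.3166, Σln y = 12.5375, Σln x·ln y = 17.4936.
Normal system: [[9.3166, 5.7683]; [5.7683, 5]]·[k, ln C]ᵀ = [17.4936, 12.5375]ᵀ.
Slope k = (n·Σln x·ln y − Σln x·Σln y)/(n·Σ(ln x)² − (Σln x)²) = (5·17.4936 − 5.7683·12.5375)/13.3096 = 1.13810; ln C = (Σln y − k·Σln x)/n = 1.19453.

k = 1.138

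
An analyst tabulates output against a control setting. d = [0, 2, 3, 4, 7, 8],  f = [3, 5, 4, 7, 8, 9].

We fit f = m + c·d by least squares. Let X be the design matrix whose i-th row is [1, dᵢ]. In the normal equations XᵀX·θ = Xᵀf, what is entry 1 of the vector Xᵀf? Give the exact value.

36

Entry 1 ↔ basis 1, so (Xᵀf)_{1} = Σᵢ fᵢ = (1)·(3) + (1)·(5) + (1)·(4) + (1)·(7) + (1)·(8) + (1)·(9) = 36.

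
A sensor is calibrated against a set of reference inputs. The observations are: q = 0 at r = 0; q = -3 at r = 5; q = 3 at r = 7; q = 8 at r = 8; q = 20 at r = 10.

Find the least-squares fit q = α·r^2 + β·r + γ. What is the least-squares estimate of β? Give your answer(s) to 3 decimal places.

The normal system AᵀA·[α, β, γ]ᵀ = Aᵀq is [[17122, 1980, 238]; [1980, 238, 30]; [238, 30, 5]]·[α, β, γ]ᵀ = [2584, 270, 28]ᵀ.
Row-reducing yields α = 20332/39127, β = -124695/39127, γ = -522/39127.

β = -3.187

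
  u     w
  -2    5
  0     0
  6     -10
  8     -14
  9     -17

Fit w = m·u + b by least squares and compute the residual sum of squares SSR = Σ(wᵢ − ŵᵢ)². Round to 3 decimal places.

MᵀM·[m, b]ᵀ = Mᵀw reads: 185·m + 21·b = -335;  21·m + 5·b = -36.
(Σu·u = 185, Σu = 21, Σ1 = 5, Σu·w = -335, Σw = -36.)
Determinant 185·5 − 21² = 484.
m = ((-335)·5 − 21·(-36))/484 = -919/484; b = (185·(-36) − 21·(-335))/484 = 375/484.
Residuals: 207/484, -375/484, 299/484, 201/484, -83/121; SSR = 875/484.

SSR = 1.808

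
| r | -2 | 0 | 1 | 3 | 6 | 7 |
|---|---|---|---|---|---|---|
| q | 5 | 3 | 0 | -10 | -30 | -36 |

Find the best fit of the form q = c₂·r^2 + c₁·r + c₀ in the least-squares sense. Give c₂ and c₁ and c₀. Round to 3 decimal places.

The normal system AᵀA·[c₂, c₁, c₀]ᵀ = Aᵀq is [[3795, 579, 99]; [579, 99, 15]; [99, 15, 6]]·[c₂, c₁, c₀]ᵀ = [-2914, -472, -68]ᵀ.
Inverting the 3×3 Gram matrix, [c₂, c₁, c₀]ᵀ = [-673/1536, -1305/512, 871/384]ᵀ.

c₂ = -0.438, c₁ = -2.549, c₀ = 2.268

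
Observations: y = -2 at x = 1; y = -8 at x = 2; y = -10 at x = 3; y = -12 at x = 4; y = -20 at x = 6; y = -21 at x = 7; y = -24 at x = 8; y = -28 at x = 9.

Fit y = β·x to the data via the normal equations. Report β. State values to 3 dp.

From the data, Σx·x = 260.
Right-hand side: Σx·y = -807.
Normal equations: [[260]]·[β]ᵀ = [-807]ᵀ.
β = (-807)/260 = -3.10385.

β = -3.104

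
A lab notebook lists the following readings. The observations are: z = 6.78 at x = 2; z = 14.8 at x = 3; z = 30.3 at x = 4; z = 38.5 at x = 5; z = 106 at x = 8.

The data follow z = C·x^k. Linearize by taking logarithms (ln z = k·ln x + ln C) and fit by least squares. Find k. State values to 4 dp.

Taking logs, ln z = k·ln x + ln C, so regress ln z on ln x.
XᵀX = [[10.5236, 6.8669]; [6.8669, 5]], rhs = [24.5887, 16.3338]ᵀ  (here Σln x = 6.8669, Σ(ln x)² = 10.5236, Σln z = 16.3338, Σln x·ln z = 24.5887).
Solving (det = 5.4631): k = 1.97326, ln C = 0.55672.

k = 1.9733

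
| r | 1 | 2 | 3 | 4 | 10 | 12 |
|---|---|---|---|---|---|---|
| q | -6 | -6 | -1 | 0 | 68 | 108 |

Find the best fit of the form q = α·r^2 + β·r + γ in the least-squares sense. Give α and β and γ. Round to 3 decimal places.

The normal system AᵀA·[α, β, γ]ᵀ = Aᵀq is [[31090, 2828, 274]; [2828, 274, 32]; [274, 32, 6]]·[α, β, γ]ᵀ = [22313, 1955, 163]ᵀ.
Solving the 3×3 system (Gaussian elimination) gives α = 7913/7782, β = -114473/38910, γ = -23204/6485.

α = 1.017, β = -2.942, γ = -3.578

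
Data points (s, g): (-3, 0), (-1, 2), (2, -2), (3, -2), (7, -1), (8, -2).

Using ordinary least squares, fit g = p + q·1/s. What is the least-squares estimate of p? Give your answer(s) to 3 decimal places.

From the data, Σ1 = 6, Σ1/s = -13/56, Σ1/s·1/s = 42569/28224.
Moment sums: Σg = -5, Σ1/s·g = -341/84.
Determinant 6·(42569/28224) − (-13/56)² = 84631/9408.
p = ((-5)·(42569/28224) − (-13/56)·(-341/84))/(84631/9408) = -239443/253893; q = (6·(-341/84) − (-13/56)·(-5))/(84631/9408) = -240072/84631.

p = -0.943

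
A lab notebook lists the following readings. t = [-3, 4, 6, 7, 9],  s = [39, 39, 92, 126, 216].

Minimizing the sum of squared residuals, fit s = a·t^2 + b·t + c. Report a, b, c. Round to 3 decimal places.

a = 2.954, b = -3.014, c = 3.429

Forming XᵀX = [[10595, 1325, 191]; [1325, 191, 23]; [191, 23, 5]] and Xᵀs = [27957, 3417, 512]ᵀ gives XᵀX·[a, b, c]ᵀ = Xᵀs.
Inverting the 3×3 Gram matrix, [a, b, c]ᵀ = [201311/68154, -205391/68154, 38948/11359]ᵀ.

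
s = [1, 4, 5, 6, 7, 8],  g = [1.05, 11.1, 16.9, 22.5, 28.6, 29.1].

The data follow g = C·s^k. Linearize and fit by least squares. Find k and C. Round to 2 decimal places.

Let Y = ln g. Fitting Y = k·ln s + ln C by least squares:
XᵀX = [[15.8331, 8.8128]; [8.8128, 6]], rhs = [27.0005, 15.1207]ᵀ  (here Σln s = 8.8128, Σ(ln s)² = 15.8331, Σln g = 15.1207, Σln s·ln g = 27.0005).
Δ = 15.8331·6 − (8.8128)² = 17.3327; k = (27.0005·6 − 8.8128·15.1207)/17.3327 = 1.65851, ln C = (15.8331·15.1207 − 8.8128·27.0005)/17.3327 = 0.08409, so C = exp(0.08409) = 1.08773.

k = 1.66, C = 1.09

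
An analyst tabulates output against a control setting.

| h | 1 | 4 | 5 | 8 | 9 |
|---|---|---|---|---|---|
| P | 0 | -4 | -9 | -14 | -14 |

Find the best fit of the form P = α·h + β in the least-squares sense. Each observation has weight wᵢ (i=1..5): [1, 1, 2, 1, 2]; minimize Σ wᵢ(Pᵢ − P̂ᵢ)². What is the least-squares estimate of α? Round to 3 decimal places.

The normal system MᵀWM·[α, β]ᵀ = MᵀWP is [[293, 41]; [41, 7]]·[α, β]ᵀ = [-470, -64]ᵀ.
Eliminating β: 7·(row 1) − 41·(row 2) gives 370·α = 7·(-470) − 41·(-64) = -666, so α = -9/5.
Then β = ((-64) − 41·(-9/5))/7 = 7/5.

α = -1.800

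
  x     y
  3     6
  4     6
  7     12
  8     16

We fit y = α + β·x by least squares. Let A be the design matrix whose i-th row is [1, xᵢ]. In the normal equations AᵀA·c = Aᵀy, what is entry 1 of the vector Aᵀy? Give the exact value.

Entry 1 ↔ basis 1, so (Aᵀy)_{1} = Σᵢ yᵢ = (1)·(6) + (1)·(6) + (1)·(12) + (1)·(16) = 40.

40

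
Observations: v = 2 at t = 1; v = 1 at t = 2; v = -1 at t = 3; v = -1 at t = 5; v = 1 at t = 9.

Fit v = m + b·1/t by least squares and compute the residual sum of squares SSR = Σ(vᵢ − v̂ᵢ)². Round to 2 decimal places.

Setting ∂/∂m … = 0 gives: 5·m + (193/90)·b = 2;  (193/90)·m + (11449/8100)·b = 187/90.
(Σ1 = 5, Σ1/t = 193/90, Σ1/t·1/t = 11449/8100, Σv = 2, Σ1/t·v = 187/90.)
Eliminating b: (11449/8100)·(row 1) − (193/90)·(row 2) gives (4999/2025)·m = (11449/8100)·2 − (193/90)·(187/90) = -13193/8100, so m = -13193/19996.
Then b = ((187/90) − (193/90)·(-13193/19996))/(11449/8100) = 24705/9998.
Residuals: 3775/19996, 2121/4999, -23273/19996, -16685/19996, 27699/19996; SSR = 83691/19996.

SSR = 4.19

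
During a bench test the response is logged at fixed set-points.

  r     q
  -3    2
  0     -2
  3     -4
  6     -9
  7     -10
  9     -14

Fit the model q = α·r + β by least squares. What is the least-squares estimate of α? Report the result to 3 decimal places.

α = -1.281

Compute the Gram sums: Σr·r = 184, Σr = 22, Σ1 = 6.
Moment sums: Σr·q = -268, Σq = -37.
Determinant 184·6 − 22² = 620.
α = ((-268)·6 − 22·(-37))/620 = -397/310; β = (184·(-37) − 22·(-268))/620 = -228/155.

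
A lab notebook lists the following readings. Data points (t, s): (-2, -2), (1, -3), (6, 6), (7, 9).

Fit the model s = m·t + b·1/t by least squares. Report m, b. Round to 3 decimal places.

With design matrix A, AᵀA = [[90, 4]; [4, 1145/882]] and Aᵀs = [100, 2/7]ᵀ.
det = 90·(1145/882) − 4² = 4941/49.
m = (100·(1145/882) − 4·(2/7))/(4941/49) = 56746/44469; b = (90·(2/7) − 4·100)/(4941/49) = -18340/4941.

m = 1.276, b = -3.712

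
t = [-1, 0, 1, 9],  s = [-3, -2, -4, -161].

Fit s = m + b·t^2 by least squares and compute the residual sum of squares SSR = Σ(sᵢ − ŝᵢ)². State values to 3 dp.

SSR = 0.645

XᵀX·[m, b]ᵀ = Xᵀs reads: 4·m + 83·b = -170;  83·m + 6563·b = -13048.
(Σ1 = 4, Σt^2 = 83, Σt^2·t^2 = 6563, Σs = -170, Σt^2·s = -13048.)
Δ = 4·6563 − 83² = 19363.
m = ((-170)·6563 − 83·(-13048))/19363 = -32726/19363; b = (4·(-13048) − 83·(-170))/19363 = -38082/19363.
Residuals: 12719/19363, -6000/19363, -6644/19363, -75/19363; SSR = 12494/19363.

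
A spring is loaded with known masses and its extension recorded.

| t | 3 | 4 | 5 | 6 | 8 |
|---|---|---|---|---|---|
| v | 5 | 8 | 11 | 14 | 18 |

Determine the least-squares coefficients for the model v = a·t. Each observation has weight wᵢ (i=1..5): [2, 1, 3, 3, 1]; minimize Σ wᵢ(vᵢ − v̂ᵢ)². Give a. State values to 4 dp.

a = 2.2171

Forming XᵀWX = [[281]] and XᵀWv = [623]ᵀ gives XᵀWX·[a]ᵀ = XᵀWv.
a = 623/281 = 2.21708.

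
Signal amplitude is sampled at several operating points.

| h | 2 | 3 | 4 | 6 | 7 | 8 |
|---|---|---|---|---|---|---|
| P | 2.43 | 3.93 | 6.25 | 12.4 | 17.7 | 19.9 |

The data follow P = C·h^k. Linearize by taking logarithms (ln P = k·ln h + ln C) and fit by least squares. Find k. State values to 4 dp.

k = 1.5814

Let Y = ln P. Fitting Y = k·ln h + ln C by least squares:
Sums: Σln h = 8.9952, Σ(ln h)² = 14.9303, Σln P = 12.4711, Σln h·ln P = 20.9814.
Normal system: [[14.9303, 8.9952]; [8.9952, 6]]·[k, ln C]ᵀ = [20.9814, 12.4711]ᵀ.
Slope k = (n·Σln h·ln P − Σln h·Σln P)/(n·Σ(ln h)² − (Σln h)²) = (6·20.9814 − 8.9952·12.4711)/8.6686 = 1.58143; ln C = (Σln P − k·Σln h)/n = -0.29235.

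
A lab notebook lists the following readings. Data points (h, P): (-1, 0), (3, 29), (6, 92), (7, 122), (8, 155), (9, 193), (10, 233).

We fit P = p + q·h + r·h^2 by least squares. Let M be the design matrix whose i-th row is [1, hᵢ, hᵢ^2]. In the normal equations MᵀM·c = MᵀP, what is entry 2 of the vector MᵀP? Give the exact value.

Entry 2 ↔ basis h, so (MᵀP)_{2} = Σᵢ (h)·Pᵢ = (-1)·(0) + (3)·(29) + (6)·(92) + (7)·(122) + (8)·(155) + (9)·(193) + (10)·(233) = 6800.

6800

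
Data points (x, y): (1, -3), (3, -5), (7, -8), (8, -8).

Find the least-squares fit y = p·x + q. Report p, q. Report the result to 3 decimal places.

From the data, Σx·x = 123, Σx = 19, Σ1 = 4.
Right-hand side: Σx·y = -138, Σy = -24.
det = 123·4 − 19² = 131.
p = ((-138)·4 − 19·(-24))/131 = -96/131; q = (123·(-24) − 19·(-138))/131 = -330/131.

p = -0.733, q = -2.519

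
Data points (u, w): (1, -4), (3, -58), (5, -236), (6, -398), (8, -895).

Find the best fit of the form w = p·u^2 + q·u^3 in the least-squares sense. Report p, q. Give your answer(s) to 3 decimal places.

Compute the Gram sums: Σu^2·u^2 = 6099, Σu^2·u^3 = 43913, Σu^3·u^3 = 325155.
Moment sums: Σu^2·w = -78034, Σu^3·w = -575278.
So MᵀM·[p, q]ᵀ = Mᵀw: [[6099, 43913]; [43913, 325155]]·[p, q]ᵀ = [-78034, -575278]ᵀ.
Determinant 6099·325155 − 43913² = 54768776.
p = ((-78034)·325155 − 43913·(-575278))/54768776 = -13870307/6846097; q = (6099·(-575278) − 43913·(-78034))/54768776 = -10239185/6846097.

p = -2.026, q = -1.496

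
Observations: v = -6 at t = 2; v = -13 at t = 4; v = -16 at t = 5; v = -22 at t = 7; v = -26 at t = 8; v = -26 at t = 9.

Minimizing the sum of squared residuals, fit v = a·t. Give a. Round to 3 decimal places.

a = -3.096

With design matrix M, MᵀM = [[239]] and Mᵀv = [-740]ᵀ.
Hence a = -740 / 239 ≈ -3.09623.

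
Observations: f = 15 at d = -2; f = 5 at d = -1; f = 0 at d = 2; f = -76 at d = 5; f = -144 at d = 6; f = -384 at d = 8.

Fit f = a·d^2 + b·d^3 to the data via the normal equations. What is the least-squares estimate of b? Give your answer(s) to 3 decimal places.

b = -0.992

Entries of AᵀA: Σd^2·d^2 = 6050, Σd^2·d^3 = 43668, Σd^3·d^3 = 324554.
Moment sums: Σd^2·f = -31595, Σd^3·f = -237337.
det = 6050·324554 − 43668² = 56657476.
a = ((-31595)·324554 − 43668·(-237337))/56657476 = 54874243/28328738; b = (6050·(-237337) − 43668·(-31595))/56657476 = -28099195/28328738.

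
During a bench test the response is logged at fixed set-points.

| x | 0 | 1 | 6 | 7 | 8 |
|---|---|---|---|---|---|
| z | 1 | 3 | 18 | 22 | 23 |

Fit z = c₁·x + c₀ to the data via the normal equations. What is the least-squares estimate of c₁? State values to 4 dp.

Entries of AᵀA: Σx·x = 150, Σx = 22, Σ1 = 5.
For Aᵀz: Σx·z = 449, Σz = 67.
AᵀA·[c₁, c₀]ᵀ = Aᵀz becomes [[150, 22]; [22, 5]]·[c₁, c₀]ᵀ = [449, 67]ᵀ.
Determinant 150·5 − 22² = 266.
c₁ = (449·5 − 22·67)/266 = 771/266; c₀ = (150·67 − 22·449)/266 = 86/133.

c₁ = 2.8985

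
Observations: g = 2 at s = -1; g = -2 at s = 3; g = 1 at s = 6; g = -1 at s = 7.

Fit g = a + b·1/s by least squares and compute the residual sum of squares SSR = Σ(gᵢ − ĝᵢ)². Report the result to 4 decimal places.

SSR = 3.8047

With design matrix A, AᵀA = [[4, -5/14]; [-5/14, 2045/1764]] and Aᵀg = [0, -37/14]ᵀ.
Eliminating b: (2045/1764)·(row 1) − (-5/14)·(row 2) gives (7955/1764)·a = (2045/1764)·0 − (-5/14)·(-37/14) = -185/196, so a = -9/43.
Then b = ((-37/14) − (-5/14)·(-9/43))/(2045/1764) = -504/215.
Residuals: -29/215, -217/215, 8/5, -98/215; SSR = 818/215.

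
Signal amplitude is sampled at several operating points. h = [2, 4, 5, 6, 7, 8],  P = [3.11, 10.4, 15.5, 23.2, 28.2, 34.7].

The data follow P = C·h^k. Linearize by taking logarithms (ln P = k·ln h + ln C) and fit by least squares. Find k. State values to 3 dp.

With ln Pᵢ as the transformed response and ln hᵢ as the regressor:
Over the data: Σln h = 9.5060, Σ(ln h)² = 16.3136, Σln P = 16.2475, Σln h·ln P = 27.9509.
Normal system: [[16.3136, 9.5060]; [9.5060, 6]]·[k, ln C]ᵀ = [27.9509, 16.2475]ᵀ.
Δ = 16.3136·6 − (9.5060)² = 7.5177; k = (27.9509·6 − 9.5060·16.2475)/7.5177 = 1.76345, ln C = (16.3136·16.2475 − 9.5060·27.9509)/7.5177 = -0.08597.

k = 1.763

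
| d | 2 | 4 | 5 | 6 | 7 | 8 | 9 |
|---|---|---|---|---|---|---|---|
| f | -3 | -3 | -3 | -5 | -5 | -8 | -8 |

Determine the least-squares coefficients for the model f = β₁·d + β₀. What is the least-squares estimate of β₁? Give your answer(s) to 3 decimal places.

Compute the Gram sums: Σd·d = 275, Σd = 41, Σ1 = 7.
For Xᵀf: Σd·f = -234, Σf = -35.
So XᵀX·[β₁, β₀]ᵀ = Xᵀf: [[275, 41]; [41, 7]]·[β₁, β₀]ᵀ = [-234, -35]ᵀ.
Determinant 275·7 − 41² = 244.
β₁ = ((-234)·7 − 41·(-35))/244 = -203/244; β₀ = (275·(-35) − 41·(-234))/244 = -31/244.

β₁ = -0.832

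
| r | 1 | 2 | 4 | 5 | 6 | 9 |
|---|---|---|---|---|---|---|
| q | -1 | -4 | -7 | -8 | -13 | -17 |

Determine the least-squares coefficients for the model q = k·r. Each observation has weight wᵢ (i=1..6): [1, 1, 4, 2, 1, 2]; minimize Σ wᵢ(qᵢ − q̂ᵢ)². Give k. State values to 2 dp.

k = -1.85

Normal-equation sums: Σwᵢ·r·r = 317.
For MᵀWq: Σwᵢ·r·q = -585.
So MᵀWM·[k]ᵀ = MᵀWq: [[317]]·[k]ᵀ = [-585]ᵀ.
k = (-585)/317 = -1.84543.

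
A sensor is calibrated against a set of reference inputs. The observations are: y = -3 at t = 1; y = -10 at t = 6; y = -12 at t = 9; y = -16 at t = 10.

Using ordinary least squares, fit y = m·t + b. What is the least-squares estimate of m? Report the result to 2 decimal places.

m = -1.32

Entries of XᵀX: Σt·t = 218, Σt = 26, Σ1 = 4.
Right-hand side: Σt·y = -331, Σy = -41.
Normal equations: [[218, 26]; [26, 4]]·[m, b]ᵀ = [-331, -41]ᵀ.
Determinant 218·4 − 26² = 196.
m = ((-331)·4 − 26·(-41))/196 = -129/98; b = (218·(-41) − 26·(-331))/196 = -83/49.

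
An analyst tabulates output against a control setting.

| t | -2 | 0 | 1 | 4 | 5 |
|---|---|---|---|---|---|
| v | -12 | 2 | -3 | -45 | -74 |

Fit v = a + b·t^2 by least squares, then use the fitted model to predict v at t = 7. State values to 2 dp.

With design matrix X, XᵀX = [[5, 46]; [46, 898]] and Xᵀv = [-132, -2621]ᵀ.
Δ = 5·898 − 46² = 2374.
a = ((-132)·898 − 46·(-2621))/2374 = 1015/1187; b = (5·(-2621) − 46·(-132))/2374 = -7033/2374.
At t = 7: v̂ = (1015/1187)·(1) + (-7033/2374)·(49) = -342587/2374.

v̂ = -144.31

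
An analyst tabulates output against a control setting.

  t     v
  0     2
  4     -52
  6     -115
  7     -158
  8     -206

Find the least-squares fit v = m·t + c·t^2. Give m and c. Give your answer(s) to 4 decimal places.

m = -0.0180, c = -3.2150

From the data, Σt·t = 165, Σt·t^2 = 1135, Σt^2·t^2 = 8049.
Moment sums: Σt·v = -3652, Σt^2·v = -25898.
Normal equations: [[165, 1135]; [1135, 8049]]·[m, c]ᵀ = [-3652, -25898]ᵀ.
det = 165·8049 − 1135² = 39860.
m = ((-3652)·8049 − 1135·(-25898))/39860 = -359/19930; c = (165·(-25898) − 1135·(-3652))/39860 = -12815/3986.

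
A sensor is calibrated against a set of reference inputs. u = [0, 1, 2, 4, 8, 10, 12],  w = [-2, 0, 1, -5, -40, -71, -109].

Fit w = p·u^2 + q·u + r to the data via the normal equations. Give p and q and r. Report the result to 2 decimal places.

p = -1.03, q = 3.48, r = -2.13

Forming XᵀX = [[35105, 3313, 329]; [3313, 329, 37]; [329, 37, 7]] and Xᵀw = [-25432, -2356, -226]ᵀ gives XᵀX·[p, q, r]ᵀ = Xᵀw.
Inverting the 3×3 Gram matrix, [p, q, r]ᵀ = [-64745/62706, 31135/8958, -22248/10451]ᵀ.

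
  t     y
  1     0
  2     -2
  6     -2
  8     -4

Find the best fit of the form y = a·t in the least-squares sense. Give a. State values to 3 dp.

a = -0.457

Forming XᵀX = [[105]] and Xᵀy = [-48]ᵀ gives XᵀX·[a]ᵀ = Xᵀy.
a = (-48)/105 = -0.457143.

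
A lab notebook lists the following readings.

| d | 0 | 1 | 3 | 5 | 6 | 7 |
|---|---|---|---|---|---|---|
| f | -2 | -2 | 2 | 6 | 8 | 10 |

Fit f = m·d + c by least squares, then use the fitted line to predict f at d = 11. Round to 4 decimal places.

f̂ = 16.9661

Entries of XᵀX: Σd·d = 120, Σd = 22, Σ1 = 6.
Right-hand side: Σd·f = 152, Σf = 22.
XᵀX·[m, c]ᵀ = Xᵀf becomes [[120, 22]; [22, 6]]·[m, c]ᵀ = [152, 22]ᵀ.
det = 120·6 − 22² = 236.
m = (152·6 − 22·22)/236 = 107/59; c = (120·22 − 22·152)/236 = -176/59.
At d = 11: f̂ = (107/59)·(11) + (-176/59)·(1) = 1001/59.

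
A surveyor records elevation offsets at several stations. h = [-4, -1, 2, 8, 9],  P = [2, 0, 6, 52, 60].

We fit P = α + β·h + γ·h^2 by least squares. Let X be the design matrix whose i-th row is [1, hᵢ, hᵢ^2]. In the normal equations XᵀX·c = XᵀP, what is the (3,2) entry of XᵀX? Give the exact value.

Row 3 ↔ basis h^2, column 2 ↔ basis h, so (XᵀX)_{3,2} = Σᵢ (h^2)·(h) = (16)·(-4) + (1)·(-1) + (4)·(2) + (64)·(8) + (81)·(9) = 1184.

1184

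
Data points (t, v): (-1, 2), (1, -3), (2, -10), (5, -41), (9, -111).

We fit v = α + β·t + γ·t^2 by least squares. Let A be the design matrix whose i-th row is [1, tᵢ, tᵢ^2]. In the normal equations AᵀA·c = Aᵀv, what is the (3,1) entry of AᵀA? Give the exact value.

Row 3 ↔ basis t^2, column 1 ↔ basis 1, so (AᵀA)_{3,1} = Σᵢ t^2 = (1)·(1) + (1)·(1) + (4)·(1) + (25)·(1) + (81)·(1) = 112.

112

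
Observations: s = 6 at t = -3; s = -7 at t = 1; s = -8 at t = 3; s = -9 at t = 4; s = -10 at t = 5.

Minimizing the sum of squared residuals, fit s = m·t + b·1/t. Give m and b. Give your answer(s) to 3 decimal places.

m = -1.822, b = -5.139

Sums needed: Σt·t = 60, Σt·1/t = 5, Σ1/t·1/t = 4769/3600.
For Aᵀs: Σt·s = -135, Σ1/t·s = -191/12.
So AᵀA·[m, b]ᵀ = Aᵀs: [[60, 5]; [5, 4769/3600]]·[m, b]ᵀ = [-135, -191/12]ᵀ.
Δ = 60·(4769/3600) − 5² = 3269/60.
m = ((-135)·(4769/3600) − 5·(-191/12))/(3269/60) = -3403/1868; b = (60·(-191/12) − 5·(-135))/(3269/60) = -2400/467.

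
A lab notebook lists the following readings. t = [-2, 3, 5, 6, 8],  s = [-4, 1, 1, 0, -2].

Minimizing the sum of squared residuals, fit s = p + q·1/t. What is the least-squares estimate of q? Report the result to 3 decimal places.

Setting ∂/∂p … = 0 gives: 5·p + (13/40)·q = -4;  (13/40)·p + (6401/14400)·q = 137/60.
det = 5·(6401/14400) − (13/40)² = 7621/3600.
p = ((-4)·(6401/14400) − (13/40)·(137/60))/(7621/3600) = -18145/15242; q = (5·(137/60) − (13/40)·(-4))/(7621/3600) = 45780/7621.

q = 6.007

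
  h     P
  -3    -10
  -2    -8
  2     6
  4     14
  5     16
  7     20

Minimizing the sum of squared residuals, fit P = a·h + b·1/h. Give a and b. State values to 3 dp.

XᵀX·[a, b]ᵀ = XᵀP reads: 107·a + 6·b = 334;  6·a + (129481/176400)·b = 4177/210.
(Σh·h = 107, Σh·1/h = 6, Σ1/h·1/h = 129481/176400, Σh·P = 334, Σ1/h·P = 4177/210.)
det = 107·(129481/176400) − 6² = 7504067/176400.
a = (334·(129481/176400) − 6·(4177/210))/(7504067/176400) = 22194574/7504067; b = (107·(4177/210) − 6·334)/(7504067/176400) = 21923160/7504067.

a = 2.958, b = 2.922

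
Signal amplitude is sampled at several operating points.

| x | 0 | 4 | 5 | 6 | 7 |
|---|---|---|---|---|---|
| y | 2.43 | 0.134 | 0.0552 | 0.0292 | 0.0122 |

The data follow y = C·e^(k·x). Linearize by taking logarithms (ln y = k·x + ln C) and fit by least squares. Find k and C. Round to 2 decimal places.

k = -0.75, C = 2.50

Taking logs, ln y = k·x + ln C, so regress ln y on x.
Σx = 22.0000, Σ(x)² = 126.0000, Σln y = -11.9587, Σx·ln y = -74.5694.
Equations: 126.0000·k + 22.0000·ln C = -74.5694;  22.0000·k + 5·ln C = -11.9587.
Slope k = (n·Σx·ln y − Σx·Σln y)/(n·Σ(x)² − (Σx)²) = (5·-74.5694 − 22.0000·-11.9587)/146.0000 = -0.75175; ln C = (Σln y − k·Σx)/n = 0.91594, so C = exp(0.91594) = 2.49912.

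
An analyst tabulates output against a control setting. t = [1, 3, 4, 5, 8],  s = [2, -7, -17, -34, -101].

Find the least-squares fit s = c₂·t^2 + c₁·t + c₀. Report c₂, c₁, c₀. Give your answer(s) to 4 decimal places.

c₂ = -2.0069, c₁ = 3.2871, c₀ = 0.9525

From the data, Σt^2·t^2 = 5059, Σt^2·t = 729, Σt^2 = 115, Σt·t = 115, Σt = 21, Σ1 = 5.
For Mᵀs: Σt^2·s = -7647, Σt·s = -1065, Σs = -157.
So MᵀM·[c₂, c₁, c₀]ᵀ = Mᵀs: [[5059, 729, 115]; [729, 115, 21]; [115, 21, 5]]·[c₂, c₁, c₀]ᵀ = [-7647, -1065, -157]ᵀ.
Solving the 3×3 system (Gaussian elimination) gives c₂ = -2621/1306, c₁ = 4293/1306, c₀ = 622/653.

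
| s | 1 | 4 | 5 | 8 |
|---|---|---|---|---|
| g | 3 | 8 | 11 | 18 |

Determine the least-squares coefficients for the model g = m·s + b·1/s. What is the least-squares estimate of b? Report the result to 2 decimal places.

b = 0.64

The normal equations are: 106·m + 4·b = 234;  4·m + (1789/1600)·b = 189/20.
(Σs·s = 106, Σs·1/s = 4, Σ1/s·1/s = 1789/1600, Σs·g = 234, Σ1/s·g = 189/20.)
Δ = 106·(1789/1600) − 4² = 82017/800.
m = (234·(1789/1600) − 4·(189/20))/(82017/800) = 19897/9113; b = (106·(189/20) − 4·234)/(82017/800) = 5840/9113.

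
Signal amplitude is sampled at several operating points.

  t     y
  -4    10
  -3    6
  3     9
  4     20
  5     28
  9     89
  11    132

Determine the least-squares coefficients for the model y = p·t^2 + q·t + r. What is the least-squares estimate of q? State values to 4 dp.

The normal system MᵀM·[p, q, r]ᵀ = Mᵀy is [[22501, 2185, 277]; [2185, 277, 25]; [277, 25, 7]]·[p, q, r]ᵀ = [24496, 2442, 294]ᵀ.
Inverting the 3×3 Gram matrix, [p, q, r]ᵀ = [145823/143196, 133001/143196, -57799/35799]ᵀ.

q = 0.9288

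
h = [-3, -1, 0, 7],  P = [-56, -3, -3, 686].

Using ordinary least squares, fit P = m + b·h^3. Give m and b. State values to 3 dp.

Entries of MᵀM: Σ1 = 4, Σh^3 = 315, Σh^3·h^3 = 118379.
Right-hand side: ΣP = 624, Σh^3·P = 236813.
Eliminating b: 118379·(row 1) − 315·(row 2) gives 374291·m = 118379·624 − 315·236813 = -727599, so m = -727599/374291.
Then b = (236813 − 315·(-727599/374291))/118379 = 750692/374291.

m = -1.944, b = 2.006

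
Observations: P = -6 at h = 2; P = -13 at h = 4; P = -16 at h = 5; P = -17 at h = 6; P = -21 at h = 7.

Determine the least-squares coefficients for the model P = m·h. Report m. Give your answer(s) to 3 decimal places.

m = -3.023

From the data, Σh·h = 130.
Right-hand side: Σh·P = -393.
So AᵀA·[m]ᵀ = AᵀP: [[130]]·[m]ᵀ = [-393]ᵀ.
Hence m = -393 / 130 ≈ -3.02308.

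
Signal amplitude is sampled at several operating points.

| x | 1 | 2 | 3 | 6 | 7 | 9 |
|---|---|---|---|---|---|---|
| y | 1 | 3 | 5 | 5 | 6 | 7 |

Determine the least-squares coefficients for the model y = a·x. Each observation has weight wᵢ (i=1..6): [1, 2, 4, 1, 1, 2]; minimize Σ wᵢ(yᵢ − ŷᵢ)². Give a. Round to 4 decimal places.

The normal system MᵀWM·[a]ᵀ = MᵀWy is [[292]]·[a]ᵀ = [271]ᵀ.
Hence a = 271 / 292 ≈ 0.928082.

a = 0.9281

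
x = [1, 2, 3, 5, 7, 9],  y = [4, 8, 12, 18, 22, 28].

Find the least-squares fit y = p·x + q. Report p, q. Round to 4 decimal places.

With design matrix A, AᵀA = [[169, 27]; [27, 6]] and Aᵀy = [552, 92]ᵀ.
Δ = 169·6 − 27² = 285.
p = (552·6 − 27·92)/285 = 276/95; q = (169·92 − 27·552)/285 = 644/285.

p = 2.9053, q = 2.2596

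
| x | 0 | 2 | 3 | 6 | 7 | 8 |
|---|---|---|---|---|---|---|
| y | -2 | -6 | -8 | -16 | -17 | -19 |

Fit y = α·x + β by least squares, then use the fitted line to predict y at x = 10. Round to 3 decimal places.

ŷ = -23.777

The normal system AᵀA·[α, β]ᵀ = Aᵀy is [[162, 26]; [26, 6]]·[α, β]ᵀ = [-403, -68]ᵀ.
Δ = 162·6 − 26² = 296.
α = ((-403)·6 − 26·(-68))/296 = -325/148; β = (162·(-68) − 26·(-403))/296 = -269/148.
At x = 10: ŷ = (-325/148)·(10) + (-269/148)·(1) = -3519/148.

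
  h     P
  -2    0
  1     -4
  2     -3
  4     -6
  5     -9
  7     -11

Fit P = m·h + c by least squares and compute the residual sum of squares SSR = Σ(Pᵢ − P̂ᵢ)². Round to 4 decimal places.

SSR = 4.6557

AᵀA·[m, c]ᵀ = AᵀP reads: 99·m + 17·c = -156;  17·m + 6·c = -33.
det = 99·6 − 17² = 305.
m = ((-156)·6 − 17·(-33))/305 = -75/61; c = (99·(-33) − 17·(-156))/305 = -123/61.
Residuals: -27/61, -46/61, 90/61, 57/61, -51/61, -23/61; SSR = 284/61.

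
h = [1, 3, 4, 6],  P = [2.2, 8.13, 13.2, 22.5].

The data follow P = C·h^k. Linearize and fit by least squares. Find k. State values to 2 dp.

Linearized form: ln P = k·ln h + ln C. From the 4 transformed points,
AᵀA = [[6.3392, 4.2767]; [4.2767, 4]], rhs = [11.4578, 8.5778]ᵀ  (here Σln h = 4.2767, Σ(ln h)² = 6.3392, Σln P = 8.5778, Σln h·ln P = 11.4578).
Solving (det = 7.0668): k = 1.29438, ln C = 0.76053.

k = 1.29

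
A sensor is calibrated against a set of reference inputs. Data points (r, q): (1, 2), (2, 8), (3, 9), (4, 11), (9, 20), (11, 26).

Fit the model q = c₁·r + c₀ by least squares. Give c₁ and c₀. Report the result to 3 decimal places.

Entries of XᵀX: Σr·r = 232, Σr = 30, Σ1 = 6.
Moment sums: Σr·q = 555, Σq = 76.
So XᵀX·[c₁, c₀]ᵀ = Xᵀq: [[232, 30]; [30, 6]]·[c₁, c₀]ᵀ = [555, 76]ᵀ.
Eliminating c₀: 6·(row 1) − 30·(row 2) gives 492·c₁ = 6·555 − 30·76 = 1050, so c₁ = 175/82.
Then c₀ = (76 − 30·(175/82))/6 = 491/246.

c₁ = 2.134, c₀ = 1.996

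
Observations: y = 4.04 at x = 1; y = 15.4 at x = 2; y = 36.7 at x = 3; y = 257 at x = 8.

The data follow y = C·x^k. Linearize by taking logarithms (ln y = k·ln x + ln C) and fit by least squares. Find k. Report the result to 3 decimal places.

Taking logs, ln y = k·ln x + ln C, so regress ln y on ln x.
AᵀA = [[6.0115, 3.8712]; [3.8712, 4]], rhs = [17.3924, 13.2825]ᵀ  (here Σln x = 3.8712, Σ(ln x)² = 6.0115, Σln y = 13.2825, Σln x·ln y = 17.3924).
Slope k = (n·Σln x·ln y − Σln x·Σln y)/(n·Σ(ln x)² − (Σln x)²) = (4·17.3924 − 3.8712·13.2825)/9.0597 = 2.00341; ln C = (Σln y − k·Σln x)/n = 1.38172.

k = 2.003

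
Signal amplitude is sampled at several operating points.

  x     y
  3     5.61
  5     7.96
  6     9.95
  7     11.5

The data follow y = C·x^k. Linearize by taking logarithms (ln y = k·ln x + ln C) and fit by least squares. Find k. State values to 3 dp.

Linearized form: ln y = k·ln x + ln C. From the 4 transformed points,
XᵀX = [[10.7942, 6.4457]; [6.4457, 4]], rhs = [14.1026, 8.5389]ᵀ  (here Σln x = 6.4457, Σ(ln x)² = 10.7942, Σln y = 8.5389, Σln x·ln y = 14.1026).
Δ = 10.7942·4 − (6.4457)² = 1.6295; k = (14.1026·4 − 6.4457·8.5389)/1.6295 = 0.84129, ln C = (10.7942·8.5389 − 6.4457·14.1026)/1.6295 = 0.77905.

k = 0.841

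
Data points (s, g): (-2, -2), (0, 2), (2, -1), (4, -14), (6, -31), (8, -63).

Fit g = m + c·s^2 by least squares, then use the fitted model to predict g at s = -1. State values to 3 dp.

ĝ = 1.588

Normal-equation sums: Σ1 = 6, Σs^2 = 124, Σs^2·s^2 = 5680.
Moment sums: Σg = -109, Σs^2·g = -5384.
So MᵀM·[m, c]ᵀ = Mᵀg: [[6, 124]; [124, 5680]]·[m, c]ᵀ = [-109, -5384]ᵀ.
Eliminating c: 5680·(row 1) − 124·(row 2) gives 18704·m = 5680·(-109) − 124·(-5384) = 48496, so m = 433/167.
Then c = ((-5384) − 124·(433/167))/5680 = -671/668.
At s = -1: ĝ = (433/167)·(1) + (-671/668)·(1) = 1061/668.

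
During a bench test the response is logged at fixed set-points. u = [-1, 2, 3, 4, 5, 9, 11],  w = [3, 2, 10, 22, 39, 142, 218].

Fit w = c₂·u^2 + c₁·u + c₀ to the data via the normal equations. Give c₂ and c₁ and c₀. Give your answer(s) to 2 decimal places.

c₂ = 2.01, c₁ = -2.13, c₀ = -1.37

The normal equations are: 22181·c₂ + 2283·c₁ + 257·c₀ = 39308;  2283·c₂ + 257·c₁ + 33·c₀ = 3990;  257·c₂ + 33·c₁ + 7·c₀ = 436.
Row-reducing yields c₂ = 9246/4607, c₁ = -48993/23035, c₀ = -31583/23035.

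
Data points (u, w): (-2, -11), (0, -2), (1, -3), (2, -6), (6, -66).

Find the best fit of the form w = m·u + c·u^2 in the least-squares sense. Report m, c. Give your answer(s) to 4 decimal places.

Entries of MᵀM: Σu·u = 45, Σu·u^2 = 217, Σu^2·u^2 = 1329.
For Mᵀw: Σu·w = -389, Σu^2·w = -2447.
Determinant 45·1329 − 217² = 12716.
m = ((-389)·1329 − 217·(-2447))/12716 = 7009/6358; c = (45·(-2447) − 217·(-389))/12716 = -12851/6358.

m = 1.1024, c = -2.0212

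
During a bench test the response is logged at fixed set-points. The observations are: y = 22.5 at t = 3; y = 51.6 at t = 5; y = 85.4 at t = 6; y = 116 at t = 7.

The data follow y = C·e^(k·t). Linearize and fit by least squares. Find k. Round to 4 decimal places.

k = 0.4186

Taking logs, ln y = k·t + ln C, so regress ln y on t.
Σt = 21.0000, Σ(t)² = 119.0000, Σln y = 16.2580, Σt·ln y = 89.0174.
Normal system: [[119.0000, 21.0000]; [21.0000, 4]]·[k, ln C]ᵀ = [89.0174, 16.2580]ᵀ.
Δ = 119.0000·4 − (21.0000)² = 35.0000; k = (89.0174·4 − 21.0000·16.2580)/35.0000 = 0.41863, ln C = (119.0000·16.2580 − 21.0000·89.0174)/35.0000 = 1.86669.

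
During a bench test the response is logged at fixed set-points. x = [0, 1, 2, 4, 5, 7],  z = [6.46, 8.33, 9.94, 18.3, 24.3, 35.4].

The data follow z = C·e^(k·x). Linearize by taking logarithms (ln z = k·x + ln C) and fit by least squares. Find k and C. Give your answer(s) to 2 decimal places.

k = 0.25, C = 6.43

Taking logs, ln z = k·x + ln C, so regress ln z on x.
Σx = 19.0000, Σ(x)² = 95.0000, Σln z = 15.9461, Σx·ln z = 59.2600.
Equations: 95.0000·k + 19.0000·ln C = 59.2600;  19.0000·k + 6·ln C = 15.9461.
Slope k = (n·Σx·ln z − Σx·Σln z)/(n·Σ(x)² − (Σx)²) = (6·59.2600 − 19.0000·15.9461)/209.0000 = 0.25159; ln C = (Σln z − k·Σx)/n = 1.86098, so C = exp(1.86098) = 6.43003.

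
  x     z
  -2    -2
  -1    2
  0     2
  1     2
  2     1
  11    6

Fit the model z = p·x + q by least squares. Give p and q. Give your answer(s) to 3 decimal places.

Forming AᵀA = [[131, 11]; [11, 6]] and Aᵀz = [72, 11]ᵀ gives AᵀA·[p, q]ᵀ = Aᵀz.
Eliminating q: 6·(row 1) − 11·(row 2) gives 665·p = 6·72 − 11·11 = 311, so p = 311/665.
Then q = (11 − 11·(311/665))/6 = 649/665.

p = 0.468, q = 0.976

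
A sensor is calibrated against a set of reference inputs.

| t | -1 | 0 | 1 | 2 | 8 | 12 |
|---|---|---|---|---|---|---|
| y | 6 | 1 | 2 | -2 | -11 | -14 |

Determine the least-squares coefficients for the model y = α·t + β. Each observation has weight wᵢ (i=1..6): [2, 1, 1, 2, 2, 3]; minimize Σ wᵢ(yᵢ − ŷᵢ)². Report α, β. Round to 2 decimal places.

AᵀWA·[α, β]ᵀ = AᵀWy reads: 571·α + 55·β = -698;  55·α + 11·β = -53.
Eliminating β: 11·(row 1) − 55·(row 2) gives 3256·α = 11·(-698) − 55·(-53) = -4763, so α = -433/296.
Then β = ((-53) − 55·(-433/296))/11 = 8127/3256.

α = -1.46, β = 2.50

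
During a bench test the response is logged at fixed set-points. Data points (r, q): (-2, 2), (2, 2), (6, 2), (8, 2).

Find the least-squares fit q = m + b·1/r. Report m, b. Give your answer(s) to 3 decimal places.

Entries of AᵀA: Σ1 = 4, Σ1/r = 7/24, Σ1/r·1/r = 313/576.
And Σq = 8, Σ1/r·q = 7/12.
So AᵀA·[m, b]ᵀ = Aᵀq: [[4, 7/24]; [7/24, 313/576]]·[m, b]ᵀ = [8, 7/12]ᵀ.
det = 4·(313/576) − (7/24)² = 401/192.
m = (8·(313/576) − (7/24)·(7/12))/(401/192) = 2; b = (4·(7/12) − (7/24)·8)/(401/192) = 0.

m = 2.000, b = 0.000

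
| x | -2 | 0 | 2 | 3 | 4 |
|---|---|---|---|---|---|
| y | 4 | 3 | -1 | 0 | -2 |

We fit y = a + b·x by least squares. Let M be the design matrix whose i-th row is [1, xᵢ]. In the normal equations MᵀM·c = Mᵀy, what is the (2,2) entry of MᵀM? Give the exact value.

Row 2 ↔ basis x, column 2 ↔ basis x, so (MᵀM)_{2,2} = Σᵢ (x)·(x) = (-2)·(-2) + (0)·(0) + (2)·(2) + (3)·(3) + (4)·(4) = 33.

33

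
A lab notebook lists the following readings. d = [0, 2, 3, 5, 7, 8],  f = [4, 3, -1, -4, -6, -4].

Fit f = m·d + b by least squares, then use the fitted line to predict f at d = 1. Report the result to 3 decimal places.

f̂ = 2.566

From the data, Σd·d = 151, Σd = 25, Σ1 = 6.
For Mᵀf: Σd·f = -91, Σf = -8.
MᵀM·[m, b]ᵀ = Mᵀf becomes [[151, 25]; [25, 6]]·[m, b]ᵀ = [-91, -8]ᵀ.
Eliminating b: 6·(row 1) − 25·(row 2) gives 281·m = 6·(-91) − 25·(-8) = -346, so m = -346/281.
Then b = ((-8) − 25·(-346/281))/6 = 1067/281.
At d = 1: f̂ = (-346/281)·(1) + (1067/281)·(1) = 721/281.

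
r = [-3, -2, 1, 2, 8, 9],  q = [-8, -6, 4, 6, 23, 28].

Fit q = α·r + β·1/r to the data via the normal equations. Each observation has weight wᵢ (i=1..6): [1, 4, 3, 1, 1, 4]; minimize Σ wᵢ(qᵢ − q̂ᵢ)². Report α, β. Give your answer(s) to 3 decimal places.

With design matrix M, MᵀWM = [[420, 14]; [14, 22945/5184]] and MᵀWq = [1288, 3239/72]ᵀ.
Eliminating β: (22945/5184)·(row 1) − 14·(row 2) gives (718403/432)·α = (22945/5184)·1288 − 14·(3239/72) = 3286031/648, so α = 938866/307887.
Then β = ((3239/72) − 14·(938866/307887))/(22945/5184) = 53208/102629.

α = 3.049, β = 0.518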